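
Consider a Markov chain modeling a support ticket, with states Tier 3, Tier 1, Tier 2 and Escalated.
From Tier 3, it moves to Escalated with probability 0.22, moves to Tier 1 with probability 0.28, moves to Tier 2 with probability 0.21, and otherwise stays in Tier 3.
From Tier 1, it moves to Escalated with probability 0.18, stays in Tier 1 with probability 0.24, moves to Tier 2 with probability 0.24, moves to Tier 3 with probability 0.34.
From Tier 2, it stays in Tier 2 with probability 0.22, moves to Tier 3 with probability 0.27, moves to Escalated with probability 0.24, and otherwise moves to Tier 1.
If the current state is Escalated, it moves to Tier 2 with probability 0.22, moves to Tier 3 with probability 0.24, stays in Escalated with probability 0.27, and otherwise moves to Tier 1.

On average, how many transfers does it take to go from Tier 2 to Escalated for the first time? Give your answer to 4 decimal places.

Let t(s) be the expected number of transfers to first reach Escalated from state s, with t(Escalated) = 0. Conditioning on the first transfer:
t(Tier 3) = 1 + 0.29·t(Tier 3) + 0.28·t(Tier 1) + 0.21·t(Tier 2)
t(Tier 1) = 1 + 0.34·t(Tier 3) + 0.24·t(Tier 1) + 0.24·t(Tier 2)
t(Tier 2) = 1 + 0.27·t(Tier 3) + 0.27·t(Tier 1) + 0.22·t(Tier 2)
Solving: t(Tier 3) = 4.6790, t(Tier 1) = 4.8562, t(Tier 2) = 4.5827.
Expected transfers from Tier 2 to Escalated: 4.5827.

4.5827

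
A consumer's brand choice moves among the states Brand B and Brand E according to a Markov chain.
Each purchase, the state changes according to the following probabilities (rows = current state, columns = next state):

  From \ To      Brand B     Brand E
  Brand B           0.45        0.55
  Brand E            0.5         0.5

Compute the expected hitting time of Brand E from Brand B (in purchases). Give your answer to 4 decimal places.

1.8182

Let t(s) be the expected number of purchases to first reach Brand E from state s, with t(Brand E) = 0. Conditioning on the first purchase:
t(Brand B) = 1 + 0.45·t(Brand B)
Solving: t(Brand B) = 1.8182.
Expected purchases from Brand B to Brand E: 1.8182.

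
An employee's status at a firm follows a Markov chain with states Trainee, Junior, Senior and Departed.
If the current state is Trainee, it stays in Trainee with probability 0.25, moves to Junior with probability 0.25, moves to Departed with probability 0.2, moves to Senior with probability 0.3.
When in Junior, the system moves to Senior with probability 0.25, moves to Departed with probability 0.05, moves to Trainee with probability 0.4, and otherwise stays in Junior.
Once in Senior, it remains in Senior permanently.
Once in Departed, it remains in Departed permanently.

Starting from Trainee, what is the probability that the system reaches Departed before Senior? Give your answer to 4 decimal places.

Let h(s) be the probability of absorption at Departed starting from transient state s. Then h(Departed) = 1 and h(Senior) = 0. By first-step analysis:
h(Trainee) = 0.25·h(Trainee) + 0.25·h(Junior) + 0.3·0 + 0.2·1
h(Junior) = 0.4·h(Trainee) + 0.3·h(Junior) + 0.25·0 + 0.05·1
Solving: h(Trainee) = 0.3588, h(Junior) = 0.2765.
Starting from Trainee, the probability is 0.3588.

0.3588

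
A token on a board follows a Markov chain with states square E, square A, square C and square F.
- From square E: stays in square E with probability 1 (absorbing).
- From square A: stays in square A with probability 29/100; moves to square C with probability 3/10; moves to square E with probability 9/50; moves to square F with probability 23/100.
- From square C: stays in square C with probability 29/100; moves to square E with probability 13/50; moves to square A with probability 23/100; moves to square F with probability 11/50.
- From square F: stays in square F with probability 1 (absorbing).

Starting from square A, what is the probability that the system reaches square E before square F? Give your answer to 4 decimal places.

Let h(s) be the probability of absorption at square E starting from transient state s. Then h(square E) = 1 and h(square F) = 0. By first-step analysis:
h(square A) = 0.18·1 + 0.29·h(square A) + 0.3·h(square C) + 0.23·0
h(square C) = 0.26·1 + 0.23·h(square A) + 0.29·h(square C) + 0.22·0
Solving: h(square A) = 0.4730, h(square C) = 0.5194.
Starting from square A, the probability is 0.4730.

0.4730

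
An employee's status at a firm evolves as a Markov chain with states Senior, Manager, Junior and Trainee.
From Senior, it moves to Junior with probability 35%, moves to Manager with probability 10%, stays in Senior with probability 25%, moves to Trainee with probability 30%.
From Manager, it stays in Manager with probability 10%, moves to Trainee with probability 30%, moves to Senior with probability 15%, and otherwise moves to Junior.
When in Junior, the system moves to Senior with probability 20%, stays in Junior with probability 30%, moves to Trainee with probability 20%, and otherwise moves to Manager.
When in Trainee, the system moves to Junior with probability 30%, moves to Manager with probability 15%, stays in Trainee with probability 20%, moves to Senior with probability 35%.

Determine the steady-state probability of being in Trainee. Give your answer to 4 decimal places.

0.2419

Let the stationary distribution be π with π = πP and π_1 + π_2 + π_3 + π_4 = 1.
π_1 = 0.25·π_1 + 0.15·π_2 + 0.2·π_3 + 0.35·π_4
π_2 = 0.1·π_1 + 0.1·π_2 + 0.3·π_3 + 0.15·π_4
π_3 = 0.35·π_1 + 0.45·π_2 + 0.3·π_3 + 0.3·π_4
Solving with the normalization constraint gives π = (0.2393, 0.1799, 0.3389, 0.2419).
So the stationary probability of Trainee is 0.2419.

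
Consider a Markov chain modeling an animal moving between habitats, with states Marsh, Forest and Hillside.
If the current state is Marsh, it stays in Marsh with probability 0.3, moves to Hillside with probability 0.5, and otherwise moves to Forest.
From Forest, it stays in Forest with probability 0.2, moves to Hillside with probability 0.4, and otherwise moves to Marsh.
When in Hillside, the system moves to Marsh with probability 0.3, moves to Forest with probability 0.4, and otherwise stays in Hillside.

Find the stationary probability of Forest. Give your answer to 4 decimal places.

Let the stationary distribution be π with π = πP and π_1 + π_2 + π_3 = 1.
π_1 = 0.3·π_1 + 0.4·π_2 + 0.3·π_3
π_2 = 0.2·π_1 + 0.2·π_2 + 0.4·π_3
Solving with the normalization constraint gives π = (0.3279, 0.2787, 0.3934).
So the stationary probability of Forest is 0.2787.

0.2787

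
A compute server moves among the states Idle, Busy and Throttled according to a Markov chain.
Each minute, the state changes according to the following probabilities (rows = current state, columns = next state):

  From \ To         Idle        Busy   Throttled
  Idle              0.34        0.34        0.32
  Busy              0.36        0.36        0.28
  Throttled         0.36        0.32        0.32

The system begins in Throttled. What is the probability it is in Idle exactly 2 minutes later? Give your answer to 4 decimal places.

Sum over the intermediate state after 1 minute:
P = P(Throttled→Idle)·P(Idle→Idle) + P(Throttled→Busy)·P(Busy→Idle) + P(Throttled→Throttled)·P(Throttled→Idle)
  = 0.36×0.34 + 0.32×0.36 + 0.32×0.36
  = 0.1224 + 0.1152 + 0.1152 = 0.3528

0.3528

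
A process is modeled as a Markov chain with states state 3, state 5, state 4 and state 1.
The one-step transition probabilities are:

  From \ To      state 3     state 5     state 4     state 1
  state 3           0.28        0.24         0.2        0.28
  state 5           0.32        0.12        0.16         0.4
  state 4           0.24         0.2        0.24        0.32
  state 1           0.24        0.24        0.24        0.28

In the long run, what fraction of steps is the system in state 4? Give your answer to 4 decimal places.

Let the stationary distribution be π with π = πP and π_1 + π_2 + π_3 + π_4 = 1.
π_1 = 0.28·π_1 + 0.32·π_2 + 0.24·π_3 + 0.24·π_4
π_2 = 0.24·π_1 + 0.12·π_2 + 0.2·π_3 + 0.24·π_4
π_3 = 0.2·π_1 + 0.16·π_2 + 0.24·π_3 + 0.24·π_4
Solving with the normalization constraint gives π = (0.2672, 0.2067, 0.2128, 0.3133).
So the stationary probability of state 4 is 0.2128.

0.2128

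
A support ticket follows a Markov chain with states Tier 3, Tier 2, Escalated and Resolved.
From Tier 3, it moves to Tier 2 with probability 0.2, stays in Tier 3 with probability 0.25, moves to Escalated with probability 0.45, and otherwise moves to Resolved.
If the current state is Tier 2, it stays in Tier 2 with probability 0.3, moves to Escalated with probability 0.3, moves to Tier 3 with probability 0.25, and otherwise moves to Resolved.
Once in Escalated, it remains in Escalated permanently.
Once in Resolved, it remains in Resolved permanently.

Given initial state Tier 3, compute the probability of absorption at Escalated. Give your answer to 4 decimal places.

0.7895

Let h(s) be the probability of absorption at Escalated starting from transient state s. Then h(Escalated) = 1 and h(Resolved) = 0. By first-step analysis:
h(Tier 3) = 0.25·h(Tier 3) + 0.2·h(Tier 2) + 0.45·1 + 0.1·0
h(Tier 2) = 0.25·h(Tier 3) + 0.3·h(Tier 2) + 0.3·1 + 0.15·0
Solving: h(Tier 3) = 0.7895, h(Tier 2) = 0.7105.
Starting from Tier 3, the probability is 0.7895.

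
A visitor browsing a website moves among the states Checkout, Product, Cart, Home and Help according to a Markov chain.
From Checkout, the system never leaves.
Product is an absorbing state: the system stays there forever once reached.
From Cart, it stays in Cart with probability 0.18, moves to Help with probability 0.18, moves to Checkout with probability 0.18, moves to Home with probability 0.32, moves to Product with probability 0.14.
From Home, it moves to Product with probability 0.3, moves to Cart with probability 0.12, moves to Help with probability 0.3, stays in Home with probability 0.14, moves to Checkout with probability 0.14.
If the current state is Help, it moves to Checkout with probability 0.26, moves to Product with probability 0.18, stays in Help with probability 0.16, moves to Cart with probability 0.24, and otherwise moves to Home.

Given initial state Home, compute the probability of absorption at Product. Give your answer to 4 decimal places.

Let h(s) be the probability of absorption at Product starting from transient state s. Then h(Product) = 1 and h(Checkout) = 0. By first-step analysis:
h(Cart) = 0.18·0 + 0.14·1 + 0.18·h(Cart) + 0.32·h(Home) + 0.18·h(Help)
h(Home) = 0.14·0 + 0.3·1 + 0.12·h(Cart) + 0.14·h(Home) + 0.3·h(Help)
h(Help) = 0.26·0 + 0.18·1 + 0.24·h(Cart) + 0.16·h(Home) + 0.16·h(Help)
Solving: h(Cart) = 0.5006, h(Home) = 0.5820, h(Help) = 0.4682.
Starting from Home, the probability is 0.5820.

0.5820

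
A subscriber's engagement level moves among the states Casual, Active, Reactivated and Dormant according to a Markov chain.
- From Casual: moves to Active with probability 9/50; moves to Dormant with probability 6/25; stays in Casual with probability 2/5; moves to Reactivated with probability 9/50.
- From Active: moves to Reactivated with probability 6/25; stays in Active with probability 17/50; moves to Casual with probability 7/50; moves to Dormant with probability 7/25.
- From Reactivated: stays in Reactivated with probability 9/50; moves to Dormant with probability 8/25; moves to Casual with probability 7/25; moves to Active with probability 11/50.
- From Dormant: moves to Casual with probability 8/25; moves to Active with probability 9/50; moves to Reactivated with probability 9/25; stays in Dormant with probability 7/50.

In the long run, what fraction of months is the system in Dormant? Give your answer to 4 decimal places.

Let the stationary distribution be π with π = πP and π_1 + π_2 + π_3 + π_4 = 1.
π_1 = 0.4·π_1 + 0.14·π_2 + 0.28·π_3 + 0.32·π_4
π_2 = 0.18·π_1 + 0.34·π_2 + 0.22·π_3 + 0.18·π_4
π_3 = 0.18·π_1 + 0.24·π_2 + 0.18·π_3 + 0.36·π_4
Solving with the normalization constraint gives π = (0.2934, 0.2256, 0.2374, 0.2436).
So the stationary probability of Dormant is 0.2436.

0.2436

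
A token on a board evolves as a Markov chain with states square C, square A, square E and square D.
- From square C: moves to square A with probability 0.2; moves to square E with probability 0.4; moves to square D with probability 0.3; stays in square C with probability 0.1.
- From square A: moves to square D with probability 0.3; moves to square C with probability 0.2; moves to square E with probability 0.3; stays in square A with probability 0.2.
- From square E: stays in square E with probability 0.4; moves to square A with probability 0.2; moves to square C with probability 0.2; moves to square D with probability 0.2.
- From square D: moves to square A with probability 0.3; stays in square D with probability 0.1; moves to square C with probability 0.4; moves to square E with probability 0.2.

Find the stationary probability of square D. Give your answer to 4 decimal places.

Let the stationary distribution be π with π = πP and π_1 + π_2 + π_3 + π_4 = 1.
π_1 = 0.1·π_1 + 0.2·π_2 + 0.2·π_3 + 0.4·π_4
π_2 = 0.2·π_1 + 0.2·π_2 + 0.2·π_3 + 0.3·π_4
π_3 = 0.4·π_1 + 0.3·π_2 + 0.4·π_3 + 0.2·π_4
Solving with the normalization constraint gives π = (0.2222, 0.2222, 0.3333, 0.2222).
So the stationary probability of square D is 0.2222.

0.2222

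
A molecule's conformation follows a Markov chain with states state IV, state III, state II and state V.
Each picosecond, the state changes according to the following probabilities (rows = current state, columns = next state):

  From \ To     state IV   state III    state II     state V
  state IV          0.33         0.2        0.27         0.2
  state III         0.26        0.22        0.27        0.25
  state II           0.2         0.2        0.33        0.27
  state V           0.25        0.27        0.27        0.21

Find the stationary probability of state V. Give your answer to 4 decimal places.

Let the stationary distribution be π with π = πP and π_1 + π_2 + π_3 + π_4 = 1.
π_1 = 0.33·π_1 + 0.26·π_2 + 0.2·π_3 + 0.25·π_4
π_2 = 0.2·π_1 + 0.22·π_2 + 0.2·π_3 + 0.27·π_4
π_3 = 0.27·π_1 + 0.27·π_2 + 0.33·π_3 + 0.27·π_4
Solving with the normalization constraint gives π = (0.2585, 0.2208, 0.2872, 0.2335).
So the stationary probability of state V is 0.2335.

0.2335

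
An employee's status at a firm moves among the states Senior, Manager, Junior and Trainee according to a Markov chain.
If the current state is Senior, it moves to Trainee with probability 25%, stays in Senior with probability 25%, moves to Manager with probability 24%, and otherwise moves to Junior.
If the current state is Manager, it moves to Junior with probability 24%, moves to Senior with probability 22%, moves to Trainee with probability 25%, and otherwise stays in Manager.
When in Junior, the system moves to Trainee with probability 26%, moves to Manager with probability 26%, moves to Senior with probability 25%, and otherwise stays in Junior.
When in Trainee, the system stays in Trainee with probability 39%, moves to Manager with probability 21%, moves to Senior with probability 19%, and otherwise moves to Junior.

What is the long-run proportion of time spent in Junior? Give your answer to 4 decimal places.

0.2334

Let the stationary distribution be π with π = πP and π_1 + π_2 + π_3 + π_4 = 1.
π_1 = 0.25·π_1 + 0.22·π_2 + 0.25·π_3 + 0.19·π_4
π_2 = 0.24·π_1 + 0.29·π_2 + 0.26·π_3 + 0.21·π_4
π_3 = 0.26·π_1 + 0.24·π_2 + 0.23·π_3 + 0.21·π_4
Solving with the normalization constraint gives π = (0.2249, 0.2483, 0.2334, 0.2934).
So the stationary probability of Junior is 0.2334.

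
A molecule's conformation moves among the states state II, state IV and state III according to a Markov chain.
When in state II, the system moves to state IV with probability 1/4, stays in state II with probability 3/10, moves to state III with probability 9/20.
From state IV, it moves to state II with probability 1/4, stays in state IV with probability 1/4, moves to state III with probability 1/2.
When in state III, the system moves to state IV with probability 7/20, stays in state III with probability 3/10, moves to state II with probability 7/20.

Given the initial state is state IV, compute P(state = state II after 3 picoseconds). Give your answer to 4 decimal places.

0.3044

Propagate the distribution vector 3 picoseconds from state IV.
After 0 picoseconds: (0.0000, 1.0000, 0.0000)
After 1 picosecond: (0.2500, 0.2500, 0.5000)
After 2 picoseconds: (0.3125, 0.3000, 0.3875)
After 3 picoseconds: (0.3044, 0.2888, 0.4069)
P(in state II after 3 picoseconds) = 0.3044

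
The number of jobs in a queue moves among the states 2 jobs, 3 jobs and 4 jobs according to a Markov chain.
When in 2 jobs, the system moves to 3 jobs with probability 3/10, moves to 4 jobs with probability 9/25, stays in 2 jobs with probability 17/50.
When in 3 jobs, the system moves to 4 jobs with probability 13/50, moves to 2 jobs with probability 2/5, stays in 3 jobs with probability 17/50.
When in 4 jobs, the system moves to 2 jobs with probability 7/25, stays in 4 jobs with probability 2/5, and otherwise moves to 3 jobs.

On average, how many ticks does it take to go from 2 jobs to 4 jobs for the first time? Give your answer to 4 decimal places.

3.0418

Let t(s) be the expected number of ticks to first reach 4 jobs from state s, with t(4 jobs) = 0. Conditioning on the first tick:
t(2 jobs) = 1 + 0.34·t(2 jobs) + 0.3·t(3 jobs)
t(3 jobs) = 1 + 0.4·t(2 jobs) + 0.34·t(3 jobs)
Solving: t(2 jobs) = 3.0418, t(3 jobs) = 3.3587.
Expected ticks from 2 jobs to 4 jobs: 3.0418.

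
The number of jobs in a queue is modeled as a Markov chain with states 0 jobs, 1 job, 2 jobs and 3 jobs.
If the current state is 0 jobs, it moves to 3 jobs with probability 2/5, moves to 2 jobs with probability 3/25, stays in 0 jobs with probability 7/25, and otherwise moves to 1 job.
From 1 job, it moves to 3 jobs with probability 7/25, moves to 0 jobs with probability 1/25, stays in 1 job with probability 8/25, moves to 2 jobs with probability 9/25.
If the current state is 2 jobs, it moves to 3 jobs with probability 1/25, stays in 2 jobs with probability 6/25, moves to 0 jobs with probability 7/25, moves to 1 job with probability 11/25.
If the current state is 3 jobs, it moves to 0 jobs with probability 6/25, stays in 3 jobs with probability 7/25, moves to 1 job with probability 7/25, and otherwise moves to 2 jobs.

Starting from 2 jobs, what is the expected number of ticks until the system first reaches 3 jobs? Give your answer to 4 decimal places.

5.1361

Let t(s) be the expected number of ticks to first reach 3 jobs from state s, with t(3 jobs) = 0. Conditioning on the first tick:
t(0 jobs) = 1 + 0.28·t(0 jobs) + 0.2·t(1 job) + 0.12·t(2 jobs)
t(1 job) = 1 + 0.04·t(0 jobs) + 0.32·t(1 job) + 0.36·t(2 jobs)
t(2 jobs) = 1 + 0.28·t(0 jobs) + 0.44·t(1 job) + 0.24·t(2 jobs)
Solving: t(0 jobs) = 3.4653, t(1 job) = 4.3936, t(2 jobs) = 5.1361.
Expected ticks from 2 jobs to 3 jobs: 5.1361.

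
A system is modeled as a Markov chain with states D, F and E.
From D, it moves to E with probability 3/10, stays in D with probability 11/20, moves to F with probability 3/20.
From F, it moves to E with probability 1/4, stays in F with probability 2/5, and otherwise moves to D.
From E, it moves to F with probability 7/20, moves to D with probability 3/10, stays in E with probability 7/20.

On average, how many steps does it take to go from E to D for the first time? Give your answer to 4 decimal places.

Let t(s) be the expected number of steps to first reach D from state s, with t(D) = 0. Conditioning on the first step:
t(F) = 1 + 0.4·t(F) + 0.25·t(E)
t(E) = 1 + 0.35·t(F) + 0.35·t(E)
Solving: t(F) = 2.9752, t(E) = 3.1405.
Expected steps from E to D: 3.1405.

3.1405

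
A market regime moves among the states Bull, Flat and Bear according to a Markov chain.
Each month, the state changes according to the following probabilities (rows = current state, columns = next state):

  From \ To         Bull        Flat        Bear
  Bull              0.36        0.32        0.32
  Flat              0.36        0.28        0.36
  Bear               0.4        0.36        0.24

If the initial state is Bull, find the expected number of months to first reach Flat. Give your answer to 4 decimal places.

3.0134

Let t(s) be the expected number of months to first reach Flat from state s, with t(Flat) = 0. Conditioning on the first month:
t(Bull) = 1 + 0.36·t(Bull) + 0.32·t(Bear)
t(Bear) = 1 + 0.4·t(Bull) + 0.24·t(Bear)
Solving: t(Bull) = 3.0134, t(Bear) = 2.9018.
Expected months from Bull to Flat: 3.0134.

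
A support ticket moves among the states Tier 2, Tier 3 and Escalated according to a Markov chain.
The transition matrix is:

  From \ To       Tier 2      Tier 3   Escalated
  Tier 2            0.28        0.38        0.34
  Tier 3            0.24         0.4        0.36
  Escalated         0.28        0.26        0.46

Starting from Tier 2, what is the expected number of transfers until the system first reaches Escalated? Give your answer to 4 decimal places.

Let t(s) be the expected number of transfers to first reach Escalated from state s, with t(Escalated) = 0. Conditioning on the first transfer:
t(Tier 2) = 1 + 0.28·t(Tier 2) + 0.38·t(Tier 3)
t(Tier 3) = 1 + 0.24·t(Tier 2) + 0.4·t(Tier 3)
Solving: t(Tier 2) = 2.8756, t(Tier 3) = 2.8169.
Expected transfers from Tier 2 to Escalated: 2.8756.

2.8756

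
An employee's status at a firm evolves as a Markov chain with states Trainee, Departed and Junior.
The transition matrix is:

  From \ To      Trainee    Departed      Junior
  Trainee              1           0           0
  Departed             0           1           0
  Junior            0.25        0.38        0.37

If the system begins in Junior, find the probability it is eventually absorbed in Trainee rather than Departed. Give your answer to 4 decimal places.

Let h(s) be the probability of absorption at Trainee starting from transient state s. Then h(Trainee) = 1 and h(Departed) = 0. By first-step analysis:
h(Junior) = 0.25·1 + 0.38·0 + 0.37·h(Junior)
Solving: h(Junior) = 0.3968.
Starting from Junior, the probability is 0.3968.

0.3968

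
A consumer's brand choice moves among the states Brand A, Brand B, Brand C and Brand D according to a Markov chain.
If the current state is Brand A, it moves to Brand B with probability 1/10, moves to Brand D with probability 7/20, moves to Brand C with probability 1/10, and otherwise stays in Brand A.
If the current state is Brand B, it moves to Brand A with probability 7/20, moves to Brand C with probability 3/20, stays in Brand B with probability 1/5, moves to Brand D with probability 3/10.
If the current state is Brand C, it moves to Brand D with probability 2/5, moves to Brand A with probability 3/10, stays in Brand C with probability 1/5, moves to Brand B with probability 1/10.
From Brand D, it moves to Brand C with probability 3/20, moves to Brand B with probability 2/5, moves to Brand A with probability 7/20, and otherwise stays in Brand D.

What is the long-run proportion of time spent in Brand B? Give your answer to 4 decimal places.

Let the stationary distribution be π with π = πP and π_1 + π_2 + π_3 + π_4 = 1.
π_1 = 0.45·π_1 + 0.35·π_2 + 0.3·π_3 + 0.35·π_4
π_2 = 0.1·π_1 + 0.2·π_2 + 0.1·π_3 + 0.4·π_4
π_3 = 0.1·π_1 + 0.15·π_2 + 0.2·π_3 + 0.15·π_4
Solving with the normalization constraint gives π = (0.3812, 0.2036, 0.1378, 0.2774).
So the stationary probability of Brand B is 0.2036.

0.2036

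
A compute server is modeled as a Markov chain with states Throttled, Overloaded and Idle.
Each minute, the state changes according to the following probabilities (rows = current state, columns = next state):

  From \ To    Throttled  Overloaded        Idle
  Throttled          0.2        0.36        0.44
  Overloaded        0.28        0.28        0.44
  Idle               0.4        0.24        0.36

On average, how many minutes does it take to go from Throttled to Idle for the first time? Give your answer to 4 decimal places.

Let t(s) be the expected number of minutes to first reach Idle from state s, with t(Idle) = 0. Conditioning on the first minute:
t(Throttled) = 1 + 0.2·t(Throttled) + 0.36·t(Overloaded)
t(Overloaded) = 1 + 0.28·t(Throttled) + 0.28·t(Overloaded)
Solving: t(Throttled) = 2.2727, t(Overloaded) = 2.2727.
Expected minutes from Throttled to Idle: 2.2727.

2.2727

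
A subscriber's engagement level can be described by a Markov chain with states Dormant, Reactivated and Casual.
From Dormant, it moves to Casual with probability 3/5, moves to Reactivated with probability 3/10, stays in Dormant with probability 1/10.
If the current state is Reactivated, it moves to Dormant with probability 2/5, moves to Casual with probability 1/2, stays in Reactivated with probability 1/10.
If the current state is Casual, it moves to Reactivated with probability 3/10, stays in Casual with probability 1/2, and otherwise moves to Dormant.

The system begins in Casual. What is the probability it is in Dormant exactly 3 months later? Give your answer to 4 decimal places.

Propagate the distribution vector 3 months from Casual.
After 0 months: (0.0000, 0.0000, 1.0000)
After 1 month: (0.2000, 0.3000, 0.5000)
After 2 months: (0.2400, 0.2400, 0.5200)
After 3 months: (0.2240, 0.2520, 0.5240)
P(in Dormant after 3 months) = 0.2240

0.2240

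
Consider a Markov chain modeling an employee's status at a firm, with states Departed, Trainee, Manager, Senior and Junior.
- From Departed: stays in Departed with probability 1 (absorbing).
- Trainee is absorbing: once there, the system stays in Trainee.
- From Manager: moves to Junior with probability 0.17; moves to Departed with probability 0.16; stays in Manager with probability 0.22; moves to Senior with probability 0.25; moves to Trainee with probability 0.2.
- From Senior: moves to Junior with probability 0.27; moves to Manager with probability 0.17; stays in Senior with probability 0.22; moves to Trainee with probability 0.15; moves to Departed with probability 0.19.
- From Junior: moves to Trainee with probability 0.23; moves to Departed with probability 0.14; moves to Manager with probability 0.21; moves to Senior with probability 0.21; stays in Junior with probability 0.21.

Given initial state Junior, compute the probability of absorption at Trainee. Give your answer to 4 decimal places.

0.5708

Let h(s) be the probability of absorption at Trainee starting from transient state s. Then h(Trainee) = 1 and h(Departed) = 0. By first-step analysis:
h(Manager) = 0.16·0 + 0.2·1 + 0.22·h(Manager) + 0.25·h(Senior) + 0.17·h(Junior)
h(Senior) = 0.19·0 + 0.15·1 + 0.17·h(Manager) + 0.22·h(Senior) + 0.27·h(Junior)
h(Junior) = 0.14·0 + 0.23·1 + 0.21·h(Manager) + 0.21·h(Senior) + 0.21·h(Junior)
Solving: h(Manager) = 0.5438, h(Senior) = 0.5084, h(Junior) = 0.5708.
Starting from Junior, the probability is 0.5708.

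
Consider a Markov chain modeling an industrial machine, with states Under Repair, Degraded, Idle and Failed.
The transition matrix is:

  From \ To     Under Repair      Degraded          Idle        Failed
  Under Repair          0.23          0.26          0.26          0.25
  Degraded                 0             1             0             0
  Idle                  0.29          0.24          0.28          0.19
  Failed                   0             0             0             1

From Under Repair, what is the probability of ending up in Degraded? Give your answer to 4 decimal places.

Let h(s) be the probability of absorption at Degraded starting from transient state s. Then h(Degraded) = 1 and h(Failed) = 0. By first-step analysis:
h(Under Repair) = 0.23·h(Under Repair) + 0.26·1 + 0.26·h(Idle) + 0.25·0
h(Idle) = 0.29·h(Under Repair) + 0.24·1 + 0.28·h(Idle) + 0.19·0
Solving: h(Under Repair) = 0.5211, h(Idle) = 0.5432.
Starting from Under Repair, the probability is 0.5211.

0.5211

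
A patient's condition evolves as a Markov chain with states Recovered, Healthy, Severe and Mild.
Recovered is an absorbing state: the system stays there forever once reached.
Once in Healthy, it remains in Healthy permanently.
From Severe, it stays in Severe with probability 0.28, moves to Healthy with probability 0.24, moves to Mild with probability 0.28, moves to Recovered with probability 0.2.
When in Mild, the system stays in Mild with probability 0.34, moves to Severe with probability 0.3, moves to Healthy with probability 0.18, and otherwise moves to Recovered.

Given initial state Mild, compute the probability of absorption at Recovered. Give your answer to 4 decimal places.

Let h(s) be the probability of absorption at Recovered starting from transient state s. Then h(Recovered) = 1 and h(Healthy) = 0. By first-step analysis:
h(Severe) = 0.2·1 + 0.24·0 + 0.28·h(Severe) + 0.28·h(Mild)
h(Mild) = 0.18·1 + 0.18·0 + 0.3·h(Severe) + 0.34·h(Mild)
Solving: h(Severe) = 0.4663, h(Mild) = 0.4847.
Starting from Mild, the probability is 0.4847.

0.4847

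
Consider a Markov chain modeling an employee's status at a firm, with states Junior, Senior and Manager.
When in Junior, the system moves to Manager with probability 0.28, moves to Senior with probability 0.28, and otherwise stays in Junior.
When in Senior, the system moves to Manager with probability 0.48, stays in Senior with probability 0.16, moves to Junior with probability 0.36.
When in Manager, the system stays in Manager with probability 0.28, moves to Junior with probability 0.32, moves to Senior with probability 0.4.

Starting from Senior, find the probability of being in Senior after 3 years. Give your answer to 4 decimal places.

Propagate the distribution vector 3 years from Senior.
After 0 years: (0.0000, 1.0000, 0.0000)
After 1 year: (0.3600, 0.1600, 0.4800)
After 2 years: (0.3696, 0.3184, 0.3120)
After 3 years: (0.3771, 0.2792, 0.3437)
P(in Senior after 3 years) = 0.2792

0.2792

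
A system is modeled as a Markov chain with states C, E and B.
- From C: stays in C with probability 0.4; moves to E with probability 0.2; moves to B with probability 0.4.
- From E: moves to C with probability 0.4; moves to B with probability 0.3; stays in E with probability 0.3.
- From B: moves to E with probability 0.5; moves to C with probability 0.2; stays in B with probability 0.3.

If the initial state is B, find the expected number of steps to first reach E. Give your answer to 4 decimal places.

Let t(s) be the expected number of steps to first reach E from state s, with t(E) = 0. Conditioning on the first step:
t(C) = 1 + 0.4·t(C) + 0.4·t(B)
t(B) = 1 + 0.2·t(C) + 0.3·t(B)
Solving: t(C) = 3.2353, t(B) = 2.3529.
Expected steps from B to E: 2.3529.

2.3529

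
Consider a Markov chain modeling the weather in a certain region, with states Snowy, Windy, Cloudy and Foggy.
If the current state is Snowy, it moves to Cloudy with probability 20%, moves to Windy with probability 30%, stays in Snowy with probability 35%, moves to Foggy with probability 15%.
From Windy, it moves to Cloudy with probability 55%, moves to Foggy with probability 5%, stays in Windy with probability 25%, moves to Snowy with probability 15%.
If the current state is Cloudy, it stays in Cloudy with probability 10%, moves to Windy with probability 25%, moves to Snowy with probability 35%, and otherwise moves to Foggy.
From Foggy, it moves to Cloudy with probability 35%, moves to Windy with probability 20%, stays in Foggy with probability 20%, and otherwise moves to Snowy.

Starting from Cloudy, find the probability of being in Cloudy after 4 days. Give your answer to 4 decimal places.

0.2887

Propagate the distribution vector 4 days from Cloudy.
After 0 days: (0.0000, 0.0000, 1.0000, 0.0000)
After 1 day: (0.3500, 0.2500, 0.1000, 0.3000)
After 2 days: (0.2700, 0.2525, 0.3225, 0.1550)
After 3 days: (0.2840, 0.2558, 0.2794, 0.1809)
After 4 days: (0.2808, 0.2552, 0.2887, 0.1754)
P(in Cloudy after 4 days) = 0.2887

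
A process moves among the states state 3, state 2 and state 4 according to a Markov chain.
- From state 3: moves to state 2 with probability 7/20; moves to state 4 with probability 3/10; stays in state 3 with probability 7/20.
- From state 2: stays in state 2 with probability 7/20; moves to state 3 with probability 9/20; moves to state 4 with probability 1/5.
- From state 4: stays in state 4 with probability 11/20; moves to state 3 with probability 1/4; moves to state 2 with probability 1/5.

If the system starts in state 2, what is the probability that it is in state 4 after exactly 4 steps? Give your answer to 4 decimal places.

0.3564

Propagate the distribution vector 4 steps from state 2.
After 0 steps: (0.0000, 1.0000, 0.0000)
After 1 step: (0.4500, 0.3500, 0.2000)
After 2 steps: (0.3650, 0.3200, 0.3150)
After 3 steps: (0.3505, 0.3028, 0.3468)
After 4 steps: (0.3456, 0.2980, 0.3564)
P(in state 4 after 4 steps) = 0.3564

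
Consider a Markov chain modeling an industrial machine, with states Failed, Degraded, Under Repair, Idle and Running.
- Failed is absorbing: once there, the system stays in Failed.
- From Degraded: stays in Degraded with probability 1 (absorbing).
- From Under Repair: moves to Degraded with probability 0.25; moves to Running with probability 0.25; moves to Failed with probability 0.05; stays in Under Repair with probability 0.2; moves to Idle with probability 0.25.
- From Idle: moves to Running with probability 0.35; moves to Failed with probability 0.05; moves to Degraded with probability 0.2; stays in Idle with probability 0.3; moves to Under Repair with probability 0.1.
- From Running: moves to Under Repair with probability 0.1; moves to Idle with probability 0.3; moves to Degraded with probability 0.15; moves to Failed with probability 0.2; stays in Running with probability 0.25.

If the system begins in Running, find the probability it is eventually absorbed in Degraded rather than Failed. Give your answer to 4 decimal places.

Let h(s) be the probability of absorption at Degraded starting from transient state s. Then h(Degraded) = 1 and h(Failed) = 0. By first-step analysis:
h(Under Repair) = 0.05·0 + 0.25·1 + 0.2·h(Under Repair) + 0.25·h(Idle) + 0.25·h(Running)
h(Idle) = 0.05·0 + 0.2·1 + 0.1·h(Under Repair) + 0.3·h(Idle) + 0.35·h(Running)
h(Running) = 0.2·0 + 0.15·1 + 0.1·h(Under Repair) + 0.3·h(Idle) + 0.25·h(Running)
Solving: h(Under Repair) = 0.6944, h(Idle) = 0.6640, h(Running) = 0.5582.
Starting from Running, the probability is 0.5582.

0.5582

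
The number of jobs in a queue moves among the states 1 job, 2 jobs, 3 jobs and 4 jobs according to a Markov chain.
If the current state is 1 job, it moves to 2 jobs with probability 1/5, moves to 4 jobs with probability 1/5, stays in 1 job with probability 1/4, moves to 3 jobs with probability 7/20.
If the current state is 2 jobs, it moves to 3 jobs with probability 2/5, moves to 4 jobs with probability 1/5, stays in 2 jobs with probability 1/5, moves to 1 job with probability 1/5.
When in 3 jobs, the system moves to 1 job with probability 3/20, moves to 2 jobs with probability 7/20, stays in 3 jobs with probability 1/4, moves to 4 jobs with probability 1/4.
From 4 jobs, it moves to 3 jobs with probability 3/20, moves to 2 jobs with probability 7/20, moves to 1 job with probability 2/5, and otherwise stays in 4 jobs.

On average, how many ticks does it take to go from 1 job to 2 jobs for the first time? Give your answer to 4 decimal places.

3.6816

Let t(s) be the expected number of ticks to first reach 2 jobs from state s, with t(2 jobs) = 0. Conditioning on the first tick:
t(1 job) = 1 + 0.25·t(1 job) + 0.35·t(3 jobs) + 0.2·t(4 jobs)
t(3 jobs) = 1 + 0.15·t(1 job) + 0.25·t(3 jobs) + 0.25·t(4 jobs)
t(4 jobs) = 1 + 0.4·t(1 job) + 0.15·t(3 jobs) + 0.1·t(4 jobs)
Solving: t(1 job) = 3.6816, t(3 jobs) = 3.1611, t(4 jobs) = 3.2742.
Expected ticks from 1 job to 2 jobs: 3.6816.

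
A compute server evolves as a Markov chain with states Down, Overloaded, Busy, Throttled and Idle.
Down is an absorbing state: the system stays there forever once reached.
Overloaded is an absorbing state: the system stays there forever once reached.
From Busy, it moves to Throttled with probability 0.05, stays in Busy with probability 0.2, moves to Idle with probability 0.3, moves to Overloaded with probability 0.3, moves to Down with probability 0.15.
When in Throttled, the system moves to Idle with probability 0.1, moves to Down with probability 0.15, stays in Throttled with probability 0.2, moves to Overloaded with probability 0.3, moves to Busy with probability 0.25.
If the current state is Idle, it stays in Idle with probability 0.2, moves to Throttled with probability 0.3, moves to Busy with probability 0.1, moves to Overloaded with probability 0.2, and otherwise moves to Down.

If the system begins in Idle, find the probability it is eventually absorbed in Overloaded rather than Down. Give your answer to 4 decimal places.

0.5696

Let h(s) be the probability of absorption at Overloaded starting from transient state s. Then h(Overloaded) = 1 and h(Down) = 0. By first-step analysis:
h(Busy) = 0.15·0 + 0.3·1 + 0.2·h(Busy) + 0.05·h(Throttled) + 0.3·h(Idle)
h(Throttled) = 0.15·0 + 0.3·1 + 0.25·h(Busy) + 0.2·h(Throttled) + 0.1·h(Idle)
h(Idle) = 0.2·0 + 0.2·1 + 0.1·h(Busy) + 0.3·h(Throttled) + 0.2·h(Idle)
Solving: h(Busy) = 0.6288, h(Throttled) = 0.6427, h(Idle) = 0.5696.
Starting from Idle, the probability is 0.5696.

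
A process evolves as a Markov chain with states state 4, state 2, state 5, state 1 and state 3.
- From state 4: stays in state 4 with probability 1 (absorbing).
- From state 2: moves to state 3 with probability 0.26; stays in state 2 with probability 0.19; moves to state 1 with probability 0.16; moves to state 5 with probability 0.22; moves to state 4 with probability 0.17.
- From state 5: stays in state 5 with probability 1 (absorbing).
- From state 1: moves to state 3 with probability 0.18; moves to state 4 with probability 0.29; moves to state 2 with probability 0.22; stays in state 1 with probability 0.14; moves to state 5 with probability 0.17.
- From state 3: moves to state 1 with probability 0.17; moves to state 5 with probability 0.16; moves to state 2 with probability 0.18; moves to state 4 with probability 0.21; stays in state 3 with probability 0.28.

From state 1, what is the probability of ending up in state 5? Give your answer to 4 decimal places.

Let h(s) be the probability of absorption at state 5 starting from transient state s. Then h(state 5) = 1 and h(state 4) = 0. By first-step analysis:
h(state 2) = 0.17·0 + 0.19·h(state 2) + 0.22·1 + 0.16·h(state 1) + 0.26·h(state 3)
h(state 1) = 0.29·0 + 0.22·h(state 2) + 0.17·1 + 0.14·h(state 1) + 0.18·h(state 3)
h(state 3) = 0.21·0 + 0.18·h(state 2) + 0.16·1 + 0.17·h(state 1) + 0.28·h(state 3)
Solving: h(state 2) = 0.4971, h(state 1) = 0.4180, h(state 3) = 0.4452.
Starting from state 1, the probability is 0.4180.

0.4180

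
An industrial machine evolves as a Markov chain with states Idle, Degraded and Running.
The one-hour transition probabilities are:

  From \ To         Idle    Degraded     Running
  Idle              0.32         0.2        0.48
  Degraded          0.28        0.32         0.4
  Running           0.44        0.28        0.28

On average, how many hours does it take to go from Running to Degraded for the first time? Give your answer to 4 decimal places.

4.0230

Let t(s) be the expected number of hours to first reach Degraded from state s, with t(Degraded) = 0. Conditioning on the first hour:
t(Idle) = 1 + 0.32·t(Idle) + 0.48·t(Running)
t(Running) = 1 + 0.44·t(Idle) + 0.28·t(Running)
Solving: t(Idle) = 4.3103, t(Running) = 4.0230.
Expected hours from Running to Degraded: 4.0230.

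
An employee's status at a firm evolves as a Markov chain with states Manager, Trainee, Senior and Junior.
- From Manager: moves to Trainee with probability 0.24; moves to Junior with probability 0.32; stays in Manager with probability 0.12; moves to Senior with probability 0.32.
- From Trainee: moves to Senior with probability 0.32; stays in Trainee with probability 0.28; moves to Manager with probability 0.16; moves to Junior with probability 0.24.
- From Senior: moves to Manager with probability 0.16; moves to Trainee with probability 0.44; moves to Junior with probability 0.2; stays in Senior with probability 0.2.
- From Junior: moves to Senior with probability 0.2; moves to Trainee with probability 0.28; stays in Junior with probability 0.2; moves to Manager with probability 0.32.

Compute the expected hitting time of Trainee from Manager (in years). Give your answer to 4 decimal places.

3.3120

Let t(s) be the expected number of years to first reach Trainee from state s, with t(Trainee) = 0. Conditioning on the first year:
t(Manager) = 1 + 0.12·t(Manager) + 0.32·t(Senior) + 0.32·t(Junior)
t(Senior) = 1 + 0.16·t(Manager) + 0.2·t(Senior) + 0.2·t(Junior)
t(Junior) = 1 + 0.32·t(Manager) + 0.2·t(Senior) + 0.2·t(Junior)
Solving: t(Manager) = 3.3120, t(Senior) = 2.7265, t(Junior) = 3.2564.
Expected years from Manager to Trainee: 3.3120.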